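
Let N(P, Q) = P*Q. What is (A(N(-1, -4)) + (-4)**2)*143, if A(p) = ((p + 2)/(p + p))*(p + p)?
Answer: 3146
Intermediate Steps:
A(p) = 2 + p (A(p) = ((2 + p)/((2*p)))*(2*p) = ((2 + p)*(1/(2*p)))*(2*p) = ((2 + p)/(2*p))*(2*p) = 2 + p)
(A(N(-1, -4)) + (-4)**2)*143 = ((2 - 1*(-4)) + (-4)**2)*143 = ((2 + 4) + 16)*143 = (6 + 16)*143 = 22*143 = 3146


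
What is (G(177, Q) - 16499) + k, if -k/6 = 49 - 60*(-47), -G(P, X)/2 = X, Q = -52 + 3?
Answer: -33615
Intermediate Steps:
Q = -49
G(P, X) = -2*X
k = -17214 (k = -6*(49 - 60*(-47)) = -6*(49 + 2820) = -6*2869 = -17214)
(G(177, Q) - 16499) + k = (-2*(-49) - 16499) - 17214 = (98 - 16499) - 17214 = -16401 - 17214 = -33615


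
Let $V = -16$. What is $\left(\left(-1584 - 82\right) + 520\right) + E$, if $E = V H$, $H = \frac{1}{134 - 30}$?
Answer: $- \frac{14900}{13} \approx -1146.2$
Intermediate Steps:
$H = \frac{1}{104} \approx 0.0096154$
$E = - \frac{2}{13}$ ($E = \left(-16\right) \frac{1}{104} = - \frac{2}{13} \approx -0.15385$)
$\left(\left(-1584 - 82\right) + 520\right) + E = \left(\left(-1584 - 82\right) + 520\right) - \frac{2}{13} = \left(-1666 + 520\right) - \frac{2}{13} = -1146 - \frac{2}{13} = - \frac{14900}{13}$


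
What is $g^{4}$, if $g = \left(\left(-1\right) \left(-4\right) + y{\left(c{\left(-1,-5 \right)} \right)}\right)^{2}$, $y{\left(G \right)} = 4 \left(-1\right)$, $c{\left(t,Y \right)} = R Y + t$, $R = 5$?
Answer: $0$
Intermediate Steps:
$c{\left(t,Y \right)} = t + 5 Y$ ($c{\left(t,Y \right)} = 5 Y + t = t + 5 Y$)
$y{\left(G \right)} = -4$
$g = 0$ ($g = \left(\left(-1\right) \left(-4\right) - 4\right)^{2} = \left(4 - 4\right)^{2} = 0^{2} = 0$)
$g^{4} = 0^{4} = 0$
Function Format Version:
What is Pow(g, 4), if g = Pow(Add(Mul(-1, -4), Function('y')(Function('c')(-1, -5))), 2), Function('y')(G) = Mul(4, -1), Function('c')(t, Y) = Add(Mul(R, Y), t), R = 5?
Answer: 0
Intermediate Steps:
Function('c')(t, Y) = Add(t, Mul(5, Y)) (Function('c')(t, Y) = Add(Mul(5, Y), t) = Add(t, Mul(5, Y)))
Function('y')(G) = -4
g = 0 (g = Pow(Add(Mul(-1, -4), -4), 2) = Pow(Add(4, -4), 2) = Pow(0, 2) = 0)
Pow(g, 4) = Pow(0, 4) = 0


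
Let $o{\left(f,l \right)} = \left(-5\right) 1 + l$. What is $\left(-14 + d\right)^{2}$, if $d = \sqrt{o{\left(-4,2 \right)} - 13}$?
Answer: $180 - 112 i \approx 180.0 - 112.0 i$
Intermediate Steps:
$o{\left(f,l \right)} = -5 + l$
$d = 4 i$ ($d = \sqrt{\left(-5 + 2\right) - 13} = \sqrt{-3 - 13} = \sqrt{-16} = 4 i \approx 4.0 i$)
$\left(-14 + d\right)^{2} = \left(-14 + 4 i\right)^{2}$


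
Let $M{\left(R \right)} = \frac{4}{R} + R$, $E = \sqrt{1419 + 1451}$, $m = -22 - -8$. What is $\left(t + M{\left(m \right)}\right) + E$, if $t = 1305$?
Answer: $\frac{9035}{7} + \sqrt{2870} \approx 1344.3$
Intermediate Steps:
$m = -14$ ($m = -22 + 8 = -14$)
$E = \sqrt{2870} \approx 53.572$
$M{\left(R \right)} = R + \frac{4}{R}$
$\left(t + M{\left(m \right)}\right) + E = \left(1305 - \left(14 - \frac{4}{-14}\right)\right) + \sqrt{2870} = \left(1305 + \left(-14 + 4 \left(- \frac{1}{14}\right)\right)\right) + \sqrt{2870} = \left(1305 - \frac{100}{7}\right) + \sqrt{2870} = \frac{9035}{7} + \sqrt{2870}$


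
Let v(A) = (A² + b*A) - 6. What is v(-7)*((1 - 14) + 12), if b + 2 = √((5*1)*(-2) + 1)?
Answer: -57 + 21*I ≈ -57.0 + 21.0*I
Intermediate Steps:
b = -2 + 3*I (b = -2 + √((5*1)*(-2) + 1) = -2 + √(5*(-2) + 1) = -2 + √(-10 + 1) = -2 + √(-9) = -2 + 3*I ≈ -2.0 + 3.0*I)
v(A) = -6 + A² + A*(-2 + 3*I) (v(A) = (A² + (-2 + 3*I)*A) - 6 = (A² + A*(-2 + 3*I)) - 6 = -6 + A² + A*(-2 + 3*I))
v(-7)*((1 - 14) + 12) = (-6 + (-7)² - 1*(-7)*(2 - 3*I))*((1 - 14) + 12) = (-6 + 49 + (14 - 21*I))*(-13 + 12) = (57 - 21*I)*(-1) = -57 + 21*I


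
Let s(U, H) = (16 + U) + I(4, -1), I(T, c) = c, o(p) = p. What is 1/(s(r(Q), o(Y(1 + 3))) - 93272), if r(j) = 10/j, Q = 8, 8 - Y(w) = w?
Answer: -4/373023 ≈ -1.0723e-5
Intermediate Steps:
Y(w) = 8 - w
s(U, H) = 15 + U (s(U, H) = (16 + U) - 1 = 15 + U)
1/(s(r(Q), o(Y(1 + 3))) - 93272) = 1/((15 + 10/8) - 93272) = 1/((15 + 10*(⅛)) - 93272) = 1/((15 + 5/4) - 93272) = 1/(65/4 - 93272) = 1/(-373023/4) = -4/373023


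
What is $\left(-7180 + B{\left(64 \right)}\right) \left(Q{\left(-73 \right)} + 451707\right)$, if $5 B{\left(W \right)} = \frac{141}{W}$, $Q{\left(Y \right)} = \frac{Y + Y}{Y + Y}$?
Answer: $- \frac{259445152493}{80} \approx -3.2431 \cdot 10^{9}$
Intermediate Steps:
$Q{\left(Y \right)} = 1$ ($Q{\left(Y \right)} = \frac{2 Y}{2 Y} = 2 Y \frac{1}{2 Y} = 1$)
$B{\left(W \right)} = \frac{141}{5 W}$ ($B{\left(W \right)} = \frac{141 \frac{1}{W}}{5} = \frac{141}{5 W}$)
$\left(-7180 + B{\left(64 \right)}\right) \left(Q{\left(-73 \right)} + 451707\right) = \left(-7180 + \frac{141}{5 \cdot 64}\right) \left(1 + 451707\right) = \left(-7180 + \frac{141}{5} \cdot \frac{1}{64}\right) 451708 = \left(-7180 + \frac{141}{320}\right) 451708 = \left(- \frac{2297459}{320}\right) 451708 = - \frac{259445152493}{80}$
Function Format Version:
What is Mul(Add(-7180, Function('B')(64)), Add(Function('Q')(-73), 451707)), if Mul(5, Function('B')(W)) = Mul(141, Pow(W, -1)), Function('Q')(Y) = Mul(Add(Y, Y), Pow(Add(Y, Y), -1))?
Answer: Rational(-259445152493, 80) ≈ -3.2431e+9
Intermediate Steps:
Function('Q')(Y) = 1 (Function('Q')(Y) = Mul(Mul(2, Y), Pow(Mul(2, Y), -1)) = Mul(Mul(2, Y), Mul(Rational(1, 2), Pow(Y, -1))) = 1)
Function('B')(W) = Mul(Rational(141, 5), Pow(W, -1)) (Function('B')(W) = Mul(Rational(1, 5), Mul(141, Pow(W, -1))) = Mul(Rational(141, 5), Pow(W, -1)))
Mul(Add(-7180, Function('B')(64)), Add(Function('Q')(-73), 451707)) = Mul(Add(-7180, Mul(Rational(141, 5), Pow(64, -1))), Add(1, 451707)) = Mul(Add(-7180, Mul(Rational(141, 5), Rational(1, 64))), 451708) = Mul(Add(-7180, Rational(141, 320)), 451708) = Mul(Rational(-2297459, 320), 451708) = Rational(-259445152493, 80)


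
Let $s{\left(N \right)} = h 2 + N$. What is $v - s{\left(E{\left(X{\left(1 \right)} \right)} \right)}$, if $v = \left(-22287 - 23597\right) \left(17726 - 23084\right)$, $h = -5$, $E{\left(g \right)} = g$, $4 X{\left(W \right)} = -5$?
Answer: $\frac{983385933}{4} \approx 2.4585 \cdot 10^{8}$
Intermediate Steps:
$X{\left(W \right)} = - \frac{5}{4}$ ($X{\left(W \right)} = \frac{1}{4} \left(-5\right) = - \frac{5}{4}$)
$v = 245846472$ ($v = \left(-45884\right) \left(-5358\right) = 245846472$)
$s{\left(N \right)} = -10 + N$ ($s{\left(N \right)} = \left(-5\right) 2 + N = -10 + N$)
$v - s{\left(E{\left(X{\left(1 \right)} \right)} \right)} = 245846472 - \left(-10 - \frac{5}{4}\right) = 245846472 - - \frac{45}{4} = 245846472 + \frac{45}{4} = \frac{983385933}{4}$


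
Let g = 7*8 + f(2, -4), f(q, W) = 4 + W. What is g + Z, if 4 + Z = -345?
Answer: -293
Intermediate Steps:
Z = -349 (Z = -4 - 345 = -349)
g = 56 (g = 7*8 + (4 - 4) = 56 + 0 = 56)
g + Z = 56 - 349 = -293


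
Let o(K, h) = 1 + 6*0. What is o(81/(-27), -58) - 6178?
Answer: -6177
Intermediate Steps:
o(K, h) = 1 (o(K, h) = 1 + 0 = 1)
o(81/(-27), -58) - 6178 = 1 - 6178 = -6177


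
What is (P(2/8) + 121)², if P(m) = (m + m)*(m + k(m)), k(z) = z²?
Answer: 15031129/1024 ≈ 14679.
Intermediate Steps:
P(m) = 2*m*(m + m²) (P(m) = (m + m)*(m + m²) = (2*m)*(m + m²) = 2*m*(m + m²))
(P(2/8) + 121)² = (2*(2/8)²*(1 + 2/8) + 121)² = (2*(2*(⅛))²*(1 + 2*(⅛)) + 121)² = (2*(¼)²*(1 + ¼) + 121)² = (2*(1/16)*(5/4) + 121)² = (5/32 + 121)² = (3877/32)² = 15031129/1024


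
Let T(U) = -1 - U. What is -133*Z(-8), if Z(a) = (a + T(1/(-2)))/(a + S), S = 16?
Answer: 2261/16 ≈ 141.31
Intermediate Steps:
Z(a) = (-1/2 + a)/(16 + a) (Z(a) = (a + (-1 - 1/(-2)))/(a + 16) = (a + (-1 - 1*(-1/2)))/(16 + a) = (a + (-1 + 1/2))/(16 + a) = (a - 1/2)/(16 + a) = (-1/2 + a)/(16 + a))
-133*Z(-8) = -133*(-1/2 - 8)/(16 - 8) = -133*(-17)/(8*2) = -133*(-17/16) = 2261/16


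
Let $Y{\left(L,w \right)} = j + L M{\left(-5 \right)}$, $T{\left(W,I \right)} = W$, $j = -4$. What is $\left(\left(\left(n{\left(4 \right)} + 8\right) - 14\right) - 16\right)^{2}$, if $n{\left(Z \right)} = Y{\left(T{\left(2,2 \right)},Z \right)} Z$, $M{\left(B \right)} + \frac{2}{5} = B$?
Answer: $\frac{164836}{25} \approx 6593.4$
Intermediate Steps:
$M{\left(B \right)} = - \frac{2}{5} + B$
$Y{\left(L,w \right)} = -4 - \frac{27 L}{5}$ ($Y{\left(L,w \right)} = -4 + L \left(- \frac{2}{5} - 5\right) = -4 + L \left(- \frac{27}{5}\right) = -4 - \frac{27 L}{5}$)
$n{\left(Z \right)} = - \frac{74 Z}{5}$ ($n{\left(Z \right)} = \left(-4 - \frac{54}{5}\right) Z = - \frac{74 Z}{5}$)
$\left(\left(\left(n{\left(4 \right)} + 8\right) - 14\right) - 16\right)^{2} = \left(\left(\left(\left(- \frac{74}{5}\right) 4 + 8\right) - 14\right) - 16\right)^{2} = \left(\left(\left(- \frac{296}{5} + 8\right) - 14\right) - 16\right)^{2} = \left(\left(- \frac{256}{5} - 14\right) - 16\right)^{2} = \left(- \frac{326}{5} - 16\right)^{2} = \left(- \frac{406}{5}\right)^{2} = \frac{164836}{25}$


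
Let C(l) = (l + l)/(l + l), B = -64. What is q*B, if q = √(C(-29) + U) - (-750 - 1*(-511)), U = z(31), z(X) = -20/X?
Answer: -15296 - 64*√341/31 ≈ -15334.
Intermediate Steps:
U = -20/31 ≈ -0.64516
C(l) = 1 (C(l) = (2*l)/((2*l)) = (2*l)*(1/(2*l)) = 1)
q = 239 + √341/31 (q = √(1 - 20/31) - (-750 - 1*(-511)) = √(11/31) - (-750 + 511) = √341/31 - 1*(-239) = √341/31 + 239 = 239 + √341/31 ≈ 239.60)
q*B = (239 + √341/31)*(-64) = -15296 - 64*√341/31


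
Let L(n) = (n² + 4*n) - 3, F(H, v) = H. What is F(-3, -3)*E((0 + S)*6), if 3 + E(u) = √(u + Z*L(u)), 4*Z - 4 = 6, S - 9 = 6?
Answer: 9 - 3*√84930/2 ≈ -428.14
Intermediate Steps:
S = 15 (S = 9 + 6 = 15)
Z = 5/2 (Z = 1 + (¼)*6 = 1 + 3/2 = 5/2 ≈ 2.5000)
L(n) = -3 + n² + 4*n
E(u) = -3 + √(-15/2 + 11*u + 5*u²/2) (E(u) = -3 + √(u + 5*(-3 + u² + 4*u)/2) = -3 + √(u + (-15/2 + 10*u + 5*u²/2)) = -3 + √(-15/2 + 11*u + 5*u²/2))
F(-3, -3)*E((0 + S)*6) = -3*(-3 + √(-30 + 10*((0 + 15)*6)² + 44*((0 + 15)*6))/2) = -3*(-3 + √(-30 + 10*(15*6)² + 44*(15*6))/2) = -3*(-3 + √(-30 + 10*90² + 44*90)/2) = -3*(-3 + √(-30 + 10*8100 + 3960)/2) = -3*(-3 + √(-30 + 81000 + 3960)/2) = -3*(-3 + √84930/2) = 9 - 3*√84930/2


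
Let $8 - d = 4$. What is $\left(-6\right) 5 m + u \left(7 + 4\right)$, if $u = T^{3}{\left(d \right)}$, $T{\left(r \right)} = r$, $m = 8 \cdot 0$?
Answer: $704$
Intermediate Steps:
$m = 0$
$d = 4$ ($d = 8 - 4 = 4$)
$u = 64$ ($u = 4^{3} = 64$)
$\left(-6\right) 5 m + u \left(7 + 4\right) = \left(-6\right) 5 \cdot 0 + 64 \left(7 + 4\right) = \left(-30\right) 0 + 64 \cdot 11 = 0 + 704 = 704$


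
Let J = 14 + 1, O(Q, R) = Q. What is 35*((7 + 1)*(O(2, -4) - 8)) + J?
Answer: -1665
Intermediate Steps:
J = 15
35*((7 + 1)*(O(2, -4) - 8)) + J = 35*((7 + 1)*(2 - 8)) + 15 = 35*(8*(-6)) + 15 = 35*(-48) + 15 = -1680 + 15 = -1665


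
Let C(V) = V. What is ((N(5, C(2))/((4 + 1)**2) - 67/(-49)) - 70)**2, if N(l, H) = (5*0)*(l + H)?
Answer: 11309769/2401 ≈ 4710.4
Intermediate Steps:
N(l, H) = 0 (N(l, H) = 0*(H + l) = 0)
((N(5, C(2))/((4 + 1)**2) - 67/(-49)) - 70)**2 = ((0/((4 + 1)**2) - 67/(-49)) - 70)**2 = ((0/(5**2) - 67*(-1/49)) - 70)**2 = ((0/25 + 67/49) - 70)**2 = ((0*(1/25) + 67/49) - 70)**2 = ((0 + 67/49) - 70)**2 = (67/49 - 70)**2 = (-3363/49)**2 = 11309769/2401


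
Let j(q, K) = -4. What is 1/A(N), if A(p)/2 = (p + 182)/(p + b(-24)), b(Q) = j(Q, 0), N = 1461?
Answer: 47/106 ≈ 0.44340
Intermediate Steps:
b(Q) = -4
A(p) = 2*(182 + p)/(-4 + p) (A(p) = 2*((p + 182)/(p - 4)) = 2*((182 + p)/(-4 + p)) = 2*(182 + p)/(-4 + p))
1/A(N) = 1/(2*(182 + 1461)/(-4 + 1461)) = 1/(2*1643/1457) = 1/(2*(1/1457)*1643) = 1/(106/47) = 47/106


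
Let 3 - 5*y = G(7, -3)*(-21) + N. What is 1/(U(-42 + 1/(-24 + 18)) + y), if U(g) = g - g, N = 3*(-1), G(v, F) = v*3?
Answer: 5/447 ≈ 0.011186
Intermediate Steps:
G(v, F) = 3*v
N = -3
U(g) = 0
y = 447/5 (y = ⅗ - ((3*7)*(-21) - 3)/5 = ⅗ - (21*(-21) - 3)/5 = ⅗ - (-441 - 3)/5 = ⅗ - ⅕*(-444) = ⅗ + 444/5 = 447/5 ≈ 89.400)
1/(U(-42 + 1/(-24 + 18)) + y) = 1/(0 + 447/5) = 1/(447/5) = 5/447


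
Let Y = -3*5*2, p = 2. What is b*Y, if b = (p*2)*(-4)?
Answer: 480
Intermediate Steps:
b = -16 (b = (2*2)*(-4) = 4*(-4) = -16)
Y = -30 (Y = -15*2 = -30)
b*Y = -16*(-30) = 480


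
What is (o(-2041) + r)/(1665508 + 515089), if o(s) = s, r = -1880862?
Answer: -1882903/2180597 ≈ -0.86348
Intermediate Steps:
(o(-2041) + r)/(1665508 + 515089) = (-2041 - 1880862)/(1665508 + 515089) = -1882903/2180597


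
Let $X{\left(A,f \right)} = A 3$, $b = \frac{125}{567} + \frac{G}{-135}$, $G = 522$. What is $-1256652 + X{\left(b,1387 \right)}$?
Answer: $- \frac{1187546477}{945} \approx -1.2567 \cdot 10^{6}$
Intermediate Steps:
$b = - \frac{10337}{2835}$ ($b = \frac{125}{567} + \frac{522}{-135} = 125 \cdot \frac{1}{567} + 522 \left(- \frac{1}{135}\right) = \frac{125}{567} - \frac{58}{15} = - \frac{10337}{2835} \approx -3.6462$)
$X{\left(A,f \right)} = 3 A$
$-1256652 + X{\left(b,1387 \right)} = -1256652 + 3 \left(- \frac{10337}{2835}\right) = -1256652 - \frac{10337}{945} = - \frac{1187546477}{945}$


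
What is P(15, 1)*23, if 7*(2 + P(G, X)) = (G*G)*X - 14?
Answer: 4531/7 ≈ 647.29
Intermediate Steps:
P(G, X) = -4 + X*G²/7 (P(G, X) = -2 + ((G*G)*X - 14)/7 = -2 + (G²*X - 14)/7 = -2 + (X*G² - 14)/7 = -2 + (-14 + X*G²)/7 = -2 + (-2 + X*G²/7) = -4 + X*G²/7)
P(15, 1)*23 = (-4 + (⅐)*1*15²)*23 = (-4 + (⅐)*1*225)*23 = (-4 + 225/7)*23 = (197/7)*23 = 4531/7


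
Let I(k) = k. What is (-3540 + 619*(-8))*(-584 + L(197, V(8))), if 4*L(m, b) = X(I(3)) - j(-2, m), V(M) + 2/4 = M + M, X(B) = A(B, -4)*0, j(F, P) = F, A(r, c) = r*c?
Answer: 4955082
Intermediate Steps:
A(r, c) = c*r
X(B) = 0 (X(B) = -4*B*0 = 0)
V(M) = -1/2 + 2*M (V(M) = -1/2 + (M + M) = -1/2 + 2*M)
L(m, b) = 1/2 (L(m, b) = (0 - 1*(-2))/4 = (0 + 2)/4 = (1/4)*2 = 1/2)
(-3540 + 619*(-8))*(-584 + L(197, V(8))) = (-3540 + 619*(-8))*(-584 + 1/2) = (-3540 - 4952)*(-1167/2) = -8492*(-1167/2) = 4955082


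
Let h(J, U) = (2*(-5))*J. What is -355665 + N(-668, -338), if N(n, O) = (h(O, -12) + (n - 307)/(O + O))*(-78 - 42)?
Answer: -9898695/13 ≈ -7.6144e+5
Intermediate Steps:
h(J, U) = -10*J
N(n, O) = 1200*O - 60*(-307 + n)/O (N(n, O) = (-10*O + (n - 307)/(O + O))*(-78 - 42) = (-10*O + (-307 + n)/((2*O)))*(-120) = (-10*O + (-307 + n)*(1/(2*O)))*(-120) = (-10*O + (-307 + n)/(2*O))*(-120) = 1200*O - 60*(-307 + n)/O)
-355665 + N(-668, -338) = -355665 + 60*(307 - 1*(-668) + 20*(-338)²)/(-338) = -355665 + 60*(-1/338)*(307 + 668 + 20*114244) = -355665 + 60*(-1/338)*(307 + 668 + 2284880) = -355665 + 60*(-1/338)*2285855 = -355665 - 5275050/13 = -9898695/13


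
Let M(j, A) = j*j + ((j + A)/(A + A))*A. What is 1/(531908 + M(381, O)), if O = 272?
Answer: 2/1354791 ≈ 1.4762e-6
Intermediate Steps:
M(j, A) = j² + A/2 + j/2 (M(j, A) = j² + ((A + j)/((2*A)))*A = j² + ((A + j)*(1/(2*A)))*A = j² + ((A + j)/(2*A))*A = j² + (A/2 + j/2) = j² + A/2 + j/2)
1/(531908 + M(381, O)) = 1/(531908 + (381² + (½)*272 + (½)*381)) = 1/(531908 + (145161 + 136 + 381/2)) = 1/(531908 + 290975/2) = 1/(1354791/2) = 2/1354791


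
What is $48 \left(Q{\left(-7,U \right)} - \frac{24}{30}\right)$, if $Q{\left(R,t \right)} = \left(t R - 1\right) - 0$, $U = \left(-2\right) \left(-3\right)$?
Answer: $- \frac{10512}{5} \approx -2102.4$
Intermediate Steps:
$U = 6$
$Q{\left(R,t \right)} = -1 + R t$ ($Q{\left(R,t \right)} = \left(R t - 1\right) + 0 = \left(-1 + R t\right) + 0 = -1 + R t$)
$48 \left(Q{\left(-7,U \right)} - \frac{24}{30}\right) = 48 \left(\left(-1 - 42\right) - \frac{24}{30}\right) = 48 \left(\left(-1 - 42\right) - \frac{4}{5}\right) = 48 \left(-43 - \frac{4}{5}\right) = 48 \left(- \frac{219}{5}\right) = - \frac{10512}{5}$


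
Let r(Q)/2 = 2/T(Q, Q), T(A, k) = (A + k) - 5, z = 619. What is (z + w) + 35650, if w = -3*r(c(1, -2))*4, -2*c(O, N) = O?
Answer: 36277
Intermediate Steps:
T(A, k) = -5 + A + k
c(O, N) = -O/2
r(Q) = 4/(-5 + 2*Q) (r(Q) = 2*(2/(-5 + Q + Q)) = 2*(2/(-5 + 2*Q)) = 4/(-5 + 2*Q))
w = 8 (w = -12/(-5 + 2*(-½*1))*4 = -12/(-5 + 2*(-½))*4 = -12/(-5 - 1)*4 = -12/(-6)*4 = -12*(-1)/6*4 = -3*(-⅔)*4 = 2*4 = 8)
(z + w) + 35650 = (619 + 8) + 35650 = 627 + 35650 = 36277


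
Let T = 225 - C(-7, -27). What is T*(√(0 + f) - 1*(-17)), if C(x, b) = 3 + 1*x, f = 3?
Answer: 3893 + 229*√3 ≈ 4289.6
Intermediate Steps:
C(x, b) = 3 + x
T = 229 (T = 225 - (3 - 7) = 225 - 1*(-4) = 225 + 4 = 229)
T*(√(0 + f) - 1*(-17)) = 229*(√(0 + 3) - 1*(-17)) = 229*(√3 + 17) = 229*(17 + √3) = 3893 + 229*√3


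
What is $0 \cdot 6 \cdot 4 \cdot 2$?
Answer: $0$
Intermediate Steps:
$0 \cdot 6 \cdot 4 \cdot 2 = 0 \cdot 4 \cdot 2 = 0 \cdot 2 = 0$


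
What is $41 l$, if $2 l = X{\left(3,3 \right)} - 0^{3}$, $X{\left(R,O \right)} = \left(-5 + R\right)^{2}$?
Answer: $82$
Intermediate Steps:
$l = 2$ ($l = \frac{\left(-5 + 3\right)^{2} - 0^{3}}{2} = \frac{\left(-2\right)^{2} - 0}{2} = \frac{4 + 0}{2} = \frac{1}{2} \cdot 4 = 2$)
$41 l = 41 \cdot 2 = 82$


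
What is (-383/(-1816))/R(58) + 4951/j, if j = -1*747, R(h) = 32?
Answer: -287426411/43409664 ≈ -6.6213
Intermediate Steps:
j = -747
(-383/(-1816))/R(58) + 4951/j = -383/(-1816)/32 + 4951/(-747) = -383*(-1/1816)*(1/32) + 4951*(-1/747) = (383/1816)*(1/32) - 4951/747 = 383/58112 - 4951/747 = -287426411/43409664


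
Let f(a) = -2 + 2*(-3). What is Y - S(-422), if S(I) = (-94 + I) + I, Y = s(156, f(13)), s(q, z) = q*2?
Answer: 1250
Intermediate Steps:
f(a) = -8 (f(a) = -2 - 6 = -8)
s(q, z) = 2*q
Y = 312 (Y = 2*156 = 312)
S(I) = -94 + 2*I
Y - S(-422) = 312 - (-94 + 2*(-422)) = 312 - (-94 - 844) = 312 - 1*(-938) = 312 + 938 = 1250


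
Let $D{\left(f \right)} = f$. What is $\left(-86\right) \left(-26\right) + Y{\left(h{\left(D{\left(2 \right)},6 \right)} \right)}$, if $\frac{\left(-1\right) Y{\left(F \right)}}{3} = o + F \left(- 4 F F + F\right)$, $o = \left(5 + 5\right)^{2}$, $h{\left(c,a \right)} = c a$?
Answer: $22240$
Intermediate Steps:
$h{\left(c,a \right)} = a c$
$o = 100$ ($o = 10^{2} = 100$)
$Y{\left(F \right)} = -300 - 3 F \left(F - 4 F^{2}\right)$ ($Y{\left(F \right)} = - 3 \left(100 + F \left(- 4 F F + F\right)\right) = - 3 \left(100 + F \left(- 4 F^{2} + F\right)\right) = - 3 \left(100 + F \left(F - 4 F^{2}\right)\right) = -300 - 3 F \left(F - 4 F^{2}\right)$)
$\left(-86\right) \left(-26\right) + Y{\left(h{\left(D{\left(2 \right)},6 \right)} \right)} = \left(-86\right) \left(-26\right) - \left(300 - 20736 + 432\right) = 2236 - \left(300 - 20736 + 432\right) = 2236 - -20004 = 2236 + 20004 = 22240$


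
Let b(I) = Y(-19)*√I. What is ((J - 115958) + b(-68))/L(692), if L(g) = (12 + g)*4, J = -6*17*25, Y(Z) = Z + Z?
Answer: -29627/704 - 19*I*√17/704 ≈ -42.084 - 0.11128*I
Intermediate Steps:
Y(Z) = 2*Z
J = -2550 (J = -102*25 = -2550)
b(I) = -38*√I (b(I) = (2*(-19))*√I = -38*√I)
L(g) = 48 + 4*g
((J - 115958) + b(-68))/L(692) = ((-2550 - 115958) - 76*I*√17)/(48 + 4*692) = (-118508 - 76*I*√17)/(48 + 2768) = (-118508 - 76*I*√17)/2816 = (-118508 - 76*I*√17)*(1/2816) = -29627/704 - 19*I*√17/704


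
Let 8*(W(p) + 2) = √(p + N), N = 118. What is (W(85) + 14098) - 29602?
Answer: -15506 + √203/8 ≈ -15504.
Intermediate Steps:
W(p) = -2 + √(118 + p)/8 (W(p) = -2 + √(p + 118)/8 = -2 + √(118 + p)/8)
(W(85) + 14098) - 29602 = ((-2 + √(118 + 85)/8) + 14098) - 29602 = ((-2 + √203/8) + 14098) - 29602 = (14096 + √203/8) - 29602 = -15506 + √203/8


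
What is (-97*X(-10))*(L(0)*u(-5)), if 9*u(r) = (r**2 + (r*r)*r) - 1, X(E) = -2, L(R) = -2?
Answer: 39188/9 ≈ 4354.2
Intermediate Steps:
u(r) = -1/9 + r**2/9 + r**3/9 (u(r) = ((r**2 + (r*r)*r) - 1)/9 = ((r**2 + r**2*r) - 1)/9 = ((r**2 + r**3) - 1)/9 = (-1 + r**2 + r**3)/9 = -1/9 + r**2/9 + r**3/9)
(-97*X(-10))*(L(0)*u(-5)) = (-97*(-2))*(-2*(-1/9 + (1/9)*(-5)**2 + (1/9)*(-5)**3)) = 194*(-2*(-1/9 + (1/9)*25 + (1/9)*(-125))) = 194*(-2*(-1/9 + 25/9 - 125/9)) = 194*(-2*(-101/9)) = 194*(202/9) = 39188/9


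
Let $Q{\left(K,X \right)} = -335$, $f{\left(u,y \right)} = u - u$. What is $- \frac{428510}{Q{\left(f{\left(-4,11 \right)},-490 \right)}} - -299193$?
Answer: $\frac{20131633}{67} \approx 3.0047 \cdot 10^{5}$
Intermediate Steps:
$f{\left(u,y \right)} = 0$
$- \frac{428510}{Q{\left(f{\left(-4,11 \right)},-490 \right)}} - -299193 = - \frac{428510}{-335} - -299193 = \left(-428510\right) \left(- \frac{1}{335}\right) + 299193 = \frac{85702}{67} + 299193 = \frac{20131633}{67}$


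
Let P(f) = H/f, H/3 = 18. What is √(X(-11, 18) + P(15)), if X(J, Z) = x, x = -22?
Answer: 2*I*√115/5 ≈ 4.2895*I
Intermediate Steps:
H = 54 (H = 3*18 = 54)
P(f) = 54/f
X(J, Z) = -22
√(X(-11, 18) + P(15)) = √(-22 + 54/15) = √(-22 + 54*(1/15)) = √(-22 + 18/5) = √(-92/5) = 2*I*√115/5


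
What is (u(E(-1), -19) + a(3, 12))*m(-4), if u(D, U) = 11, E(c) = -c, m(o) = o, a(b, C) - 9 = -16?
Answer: -16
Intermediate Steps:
a(b, C) = -7 (a(b, C) = 9 - 16 = -7)
(u(E(-1), -19) + a(3, 12))*m(-4) = (11 - 7)*(-4) = 4*(-4) = -16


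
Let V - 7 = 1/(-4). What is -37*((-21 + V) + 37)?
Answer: -3367/4 ≈ -841.75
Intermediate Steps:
V = 27/4 (V = 7 + 1/(-4) = 7 - ¼ = 27/4 ≈ 6.7500)
-37*((-21 + V) + 37) = -37*((-21 + 27/4) + 37) = -37*(-57/4 + 37) = -37*91/4 = -3367/4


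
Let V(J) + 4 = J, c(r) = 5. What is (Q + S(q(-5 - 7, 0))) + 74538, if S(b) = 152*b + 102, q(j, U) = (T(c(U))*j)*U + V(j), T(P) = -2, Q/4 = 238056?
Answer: 1024432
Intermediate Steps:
V(J) = -4 + J
Q = 952224 (Q = 4*238056 = 952224)
q(j, U) = -4 + j - 2*U*j (q(j, U) = (-2*j)*U + (-4 + j) = -2*U*j + (-4 + j) = -4 + j - 2*U*j)
S(b) = 102 + 152*b
(Q + S(q(-5 - 7, 0))) + 74538 = (952224 + (102 + 152*(-4 + (-5 - 7) - 2*0*(-5 - 7)))) + 74538 = (952224 + (102 + 152*(-4 - 12 - 2*0*(-12)))) + 74538 = (952224 + (102 + 152*(-4 - 12 + 0))) + 74538 = (952224 + (102 + 152*(-16))) + 74538 = (952224 + (102 - 2432)) + 74538 = (952224 - 2330) + 74538 = 949894 + 74538 = 1024432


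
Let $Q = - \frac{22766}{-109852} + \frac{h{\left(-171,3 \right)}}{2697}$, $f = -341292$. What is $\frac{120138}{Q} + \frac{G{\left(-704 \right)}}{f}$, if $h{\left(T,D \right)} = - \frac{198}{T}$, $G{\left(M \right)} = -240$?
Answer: $\frac{47374184018270888}{81891508027} \approx 5.785 \cdot 10^{5}$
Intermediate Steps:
$Q = \frac{20155429}{97054242}$ ($Q = - \frac{22766}{-109852} + \frac{\left(-198\right) \frac{1}{-171}}{2697} = \left(-22766\right) \left(- \frac{1}{109852}\right) + \left(-198\right) \left(- \frac{1}{171}\right) \frac{1}{2697} = \frac{11383}{54926} + \frac{22}{19} \cdot \frac{1}{2697} = \frac{11383}{54926} + \frac{22}{51243} = \frac{20155429}{97054242} \approx 0.20767$)
$\frac{120138}{Q} + \frac{G{\left(-704 \right)}}{f} = \frac{120138}{\frac{20155429}{97054242}} - \frac{240}{-341292} = 120138 \cdot \frac{97054242}{20155429} - - \frac{20}{28441} = \frac{11659902525396}{20155429} + \frac{20}{28441} = \frac{47374184018270888}{81891508027}$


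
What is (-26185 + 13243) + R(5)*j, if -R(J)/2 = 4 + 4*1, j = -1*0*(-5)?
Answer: -12942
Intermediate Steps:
j = 0 (j = 0*(-5) = 0)
R(J) = -16 (R(J) = -2*(4 + 4*1) = -2*(4 + 4) = -2*8 = -16)
(-26185 + 13243) + R(5)*j = (-26185 + 13243) - 16*0 = -12942 + 0 = -12942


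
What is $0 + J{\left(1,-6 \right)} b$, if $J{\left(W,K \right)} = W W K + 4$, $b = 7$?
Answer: $-14$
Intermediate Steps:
$J{\left(W,K \right)} = 4 + K W^{2}$ ($J{\left(W,K \right)} = W^{2} K + 4 = K W^{2} + 4 = 4 + K W^{2}$)
$0 + J{\left(1,-6 \right)} b = 0 + \left(4 - 6 \cdot 1^{2}\right) 7 = 0 + \left(4 - 6\right) 7 = 0 - 14 = -14$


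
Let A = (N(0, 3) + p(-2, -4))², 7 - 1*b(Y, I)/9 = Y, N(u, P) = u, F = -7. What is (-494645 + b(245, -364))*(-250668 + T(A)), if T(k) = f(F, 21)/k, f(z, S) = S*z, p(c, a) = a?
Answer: 1992530687145/16 ≈ 1.2453e+11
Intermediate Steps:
b(Y, I) = 63 - 9*Y
A = 16 (A = (0 - 4)² = (-4)² = 16)
T(k) = -147/k (T(k) = (21*(-7))/k = -147/k)
(-494645 + b(245, -364))*(-250668 + T(A)) = (-494645 + (63 - 9*245))*(-250668 - 147/16) = (-494645 + (63 - 2205))*(-250668 - 147*1/16) = (-494645 - 2142)*(-250668 - 147/16) = -496787*(-4010835/16) = 1992530687145/16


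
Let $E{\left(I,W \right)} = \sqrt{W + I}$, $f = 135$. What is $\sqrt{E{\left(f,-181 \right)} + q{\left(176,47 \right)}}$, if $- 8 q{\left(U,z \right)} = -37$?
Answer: $\frac{\sqrt{74 + 16 i \sqrt{46}}}{4} \approx 2.5332 + 1.3387 i$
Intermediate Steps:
$q{\left(U,z \right)} = \frac{37}{8}$ ($q{\left(U,z \right)} = \left(- \frac{1}{8}\right) \left(-37\right) = \frac{37}{8}$)
$E{\left(I,W \right)} = \sqrt{I + W}$
$\sqrt{E{\left(f,-181 \right)} + q{\left(176,47 \right)}} = \sqrt{\sqrt{135 - 181} + \frac{37}{8}} = \sqrt{\sqrt{-46} + \frac{37}{8}} = \sqrt{i \sqrt{46} + \frac{37}{8}} = \sqrt{\frac{37}{8} + i \sqrt{46}}$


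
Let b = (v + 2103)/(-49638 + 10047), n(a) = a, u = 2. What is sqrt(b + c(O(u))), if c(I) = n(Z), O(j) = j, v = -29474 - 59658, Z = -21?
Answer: 19*I*sqrt(9070738)/13197 ≈ 4.3361*I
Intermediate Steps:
v = -89132
c(I) = -21
b = 87029/39591 (b = (-89132 + 2103)/(-49638 + 10047) = -87029/(-39591) = -87029*(-1/39591) = 87029/39591 ≈ 2.1982)
sqrt(b + c(O(u))) = sqrt(87029/39591 - 21) = sqrt(-744382/39591) = 19*I*sqrt(9070738)/13197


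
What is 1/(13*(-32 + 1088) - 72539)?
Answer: -1/58811 ≈ -1.7004e-5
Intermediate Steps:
1/(13*(-32 + 1088) - 72539) = 1/(13*1056 - 72539) = 1/(13728 - 72539) = 1/(-58811) = -1/58811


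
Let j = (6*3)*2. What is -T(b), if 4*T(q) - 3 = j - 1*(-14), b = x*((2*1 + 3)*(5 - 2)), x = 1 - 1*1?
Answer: -53/4 ≈ -13.250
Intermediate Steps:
j = 36 (j = 18*2 = 36)
x = 0 (x = 1 - 1 = 0)
b = 0 (b = 0*((2*1 + 3)*(5 - 2)) = 0*((2 + 3)*3) = 0*(5*3) = 0*15 = 0)
T(q) = 53/4 (T(q) = ¾ + (36 - 1*(-14))/4 = ¾ + (36 + 14)/4 = ¾ + (¼)*50 = ¾ + 25/2 = 53/4)
-T(b) = -1*53/4 = -53/4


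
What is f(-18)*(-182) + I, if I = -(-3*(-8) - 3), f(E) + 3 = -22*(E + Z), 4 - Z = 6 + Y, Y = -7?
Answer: -51527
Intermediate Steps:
Z = 5 (Z = 4 - (6 - 7) = 4 - 1*(-1) = 4 + 1 = 5)
f(E) = -113 - 22*E (f(E) = -3 - 22*(E + 5) = -3 - 22*(5 + E) = -3 + (-110 - 22*E) = -113 - 22*E)
I = -21 (I = -(24 - 3) = -1*21 = -21)
f(-18)*(-182) + I = (-113 - 22*(-18))*(-182) - 21 = (-113 + 396)*(-182) - 21 = 283*(-182) - 21 = -51506 - 21 = -51527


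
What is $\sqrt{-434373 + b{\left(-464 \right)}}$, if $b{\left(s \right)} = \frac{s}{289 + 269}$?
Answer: $\frac{i \sqrt{3756899269}}{93} \approx 659.07 i$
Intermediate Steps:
$b{\left(s \right)} = \frac{s}{558}$
$\sqrt{-434373 + b{\left(-464 \right)}} = \sqrt{-434373 + \frac{1}{558} \left(-464\right)} = \sqrt{-434373 - \frac{232}{279}} = \sqrt{- \frac{121190299}{279}} = \frac{i \sqrt{3756899269}}{93}$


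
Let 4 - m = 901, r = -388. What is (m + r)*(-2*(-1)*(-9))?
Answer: 23130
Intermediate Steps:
m = -897 (m = 4 - 1*901 = 4 - 901 = -897)
(m + r)*(-2*(-1)*(-9)) = (-897 - 388)*(-2*(-1)*(-9)) = -2570*(-9) = -1285*(-18) = 23130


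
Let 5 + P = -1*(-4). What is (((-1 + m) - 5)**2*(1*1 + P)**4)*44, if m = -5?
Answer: 0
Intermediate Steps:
P = -1 (P = -5 - 1*(-4) = -5 + 4 = -1)
(((-1 + m) - 5)**2*(1*1 + P)**4)*44 = (((-1 - 5) - 5)**2*(1*1 - 1)**4)*44 = ((-6 - 5)**2*(1 - 1)**4)*44 = ((-11)**2*0**4)*44 = (121*0)*44 = 0*44 = 0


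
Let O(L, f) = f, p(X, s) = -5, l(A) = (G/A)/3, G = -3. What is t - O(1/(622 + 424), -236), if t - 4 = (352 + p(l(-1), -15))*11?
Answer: 4057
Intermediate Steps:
l(A) = -1/A (l(A) = -3/A/3 = -3/A*(1/3) = -1/A)
t = 3821 (t = 4 + (352 - 5)*11 = 4 + 347*11 = 4 + 3817 = 3821)
t - O(1/(622 + 424), -236) = 3821 - 1*(-236) = 3821 + 236 = 4057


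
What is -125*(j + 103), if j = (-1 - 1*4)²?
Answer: -16000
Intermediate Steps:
j = 25 (j = (-1 - 4)² = (-5)² = 25)
-125*(j + 103) = -125*(25 + 103) = -125*128 = -16000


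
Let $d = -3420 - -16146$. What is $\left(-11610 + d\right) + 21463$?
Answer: $22579$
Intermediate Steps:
$d = 12726$ ($d = -3420 + 16146 = 12726$)
$\left(-11610 + d\right) + 21463 = \left(-11610 + 12726\right) + 21463 = 1116 + 21463 = 22579$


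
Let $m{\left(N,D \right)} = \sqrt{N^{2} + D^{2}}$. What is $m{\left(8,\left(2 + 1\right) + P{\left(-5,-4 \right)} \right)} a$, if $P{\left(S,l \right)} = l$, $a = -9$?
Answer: $- 9 \sqrt{65} \approx -72.56$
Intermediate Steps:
$m{\left(N,D \right)} = \sqrt{D^{2} + N^{2}}$
$m{\left(8,\left(2 + 1\right) + P{\left(-5,-4 \right)} \right)} a = \sqrt{\left(\left(2 + 1\right) - 4\right)^{2} + 8^{2}} \left(-9\right) = \sqrt{\left(3 - 4\right)^{2} + 64} \left(-9\right) = \sqrt{\left(-1\right)^{2} + 64} \left(-9\right) = \sqrt{1 + 64} \left(-9\right) = \sqrt{65} \left(-9\right) = - 9 \sqrt{65}$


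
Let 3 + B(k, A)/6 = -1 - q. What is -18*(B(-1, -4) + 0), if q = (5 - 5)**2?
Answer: 432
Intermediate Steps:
q = 0 (q = 0**2 = 0)
B(k, A) = -24 (B(k, A) = -18 + 6*(-1 - 1*0) = -18 + 6*(-1 + 0) = -18 + 6*(-1) = -18 - 6 = -24)
-18*(B(-1, -4) + 0) = -18*(-24 + 0) = -18*(-24) = 432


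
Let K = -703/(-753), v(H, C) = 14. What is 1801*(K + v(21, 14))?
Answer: 20252245/753 ≈ 26895.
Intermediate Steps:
K = 703/753 (K = -703*(-1/753) = 703/753 ≈ 0.93360)
1801*(K + v(21, 14)) = 1801*(703/753 + 14) = 1801*(11245/753) = 20252245/753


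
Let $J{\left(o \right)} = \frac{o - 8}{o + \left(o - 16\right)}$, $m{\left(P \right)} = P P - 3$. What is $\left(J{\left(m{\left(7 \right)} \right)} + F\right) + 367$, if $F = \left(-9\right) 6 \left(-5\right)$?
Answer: $\frac{1275}{2} \approx 637.5$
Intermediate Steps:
$m{\left(P \right)} = -3 + P^{2}$ ($m{\left(P \right)} = P^{2} - 3 = -3 + P^{2}$)
$J{\left(o \right)} = \frac{-8 + o}{-16 + 2 o}$ ($J{\left(o \right)} = \frac{-8 + o}{o + \left(o - 16\right)} = \frac{-8 + o}{o + \left(-16 + o\right)} = \frac{-8 + o}{-16 + 2 o}$)
$F = 270$ ($F = \left(-54\right) \left(-5\right) = 270$)
$\left(J{\left(m{\left(7 \right)} \right)} + F\right) + 367 = \left(\frac{1}{2} + 270\right) + 367 = \frac{541}{2} + 367 = \frac{1275}{2}$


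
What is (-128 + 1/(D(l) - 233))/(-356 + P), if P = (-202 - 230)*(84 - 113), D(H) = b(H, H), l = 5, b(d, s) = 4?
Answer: -29313/2787388 ≈ -0.010516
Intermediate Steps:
D(H) = 4
P = 12528 (P = -432*(-29) = 12528)
(-128 + 1/(D(l) - 233))/(-356 + P) = (-128 + 1/(4 - 233))/(-356 + 12528) = (-128 + 1/(-229))/12172 = (-128 - 1/229)*(1/12172) = -29313/229*1/12172 = -29313/2787388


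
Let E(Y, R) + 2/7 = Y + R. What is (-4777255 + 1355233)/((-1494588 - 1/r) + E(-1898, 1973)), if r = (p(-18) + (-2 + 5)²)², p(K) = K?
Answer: 970143237/423694520 ≈ 2.2897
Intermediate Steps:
E(Y, R) = -2/7 + R + Y (E(Y, R) = -2/7 + (Y + R) = -2/7 + (R + Y) = -2/7 + R + Y)
r = 81 (r = (-18 + (-2 + 5)²)² = (-18 + 3²)² = (-18 + 9)² = (-9)² = 81)
(-4777255 + 1355233)/((-1494588 - 1/r) + E(-1898, 1973)) = (-4777255 + 1355233)/((-1494588 - 1/81) + (-2/7 + 1973 - 1898)) = -3422022/((-1494588 - 1*1/81) + 523/7) = -3422022/((-1494588 - 1/81) + 523/7) = -3422022/(-121061629/81 + 523/7) = -3422022/(-847389040/567) = -3422022*(-567/847389040) = 970143237/423694520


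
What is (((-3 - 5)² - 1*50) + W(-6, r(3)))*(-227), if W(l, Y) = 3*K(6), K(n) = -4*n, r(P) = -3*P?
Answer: 13166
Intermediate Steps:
W(l, Y) = -72 (W(l, Y) = 3*(-4*6) = 3*(-24) = -72)
(((-3 - 5)² - 1*50) + W(-6, r(3)))*(-227) = (((-3 - 5)² - 1*50) - 72)*(-227) = (((-8)² - 50) - 72)*(-227) = ((64 - 50) - 72)*(-227) = (14 - 72)*(-227) = -58*(-227) = 13166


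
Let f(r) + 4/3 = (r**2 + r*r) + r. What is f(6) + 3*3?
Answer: 257/3 ≈ 85.667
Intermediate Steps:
f(r) = -4/3 + r + 2*r**2 (f(r) = -4/3 + ((r**2 + r*r) + r) = -4/3 + ((r**2 + r**2) + r) = -4/3 + (2*r**2 + r) = -4/3 + (r + 2*r**2) = -4/3 + r + 2*r**2)
f(6) + 3*3 = (-4/3 + 6 + 2*6**2) + 3*3 = (-4/3 + 6 + 2*36) + 9 = (-4/3 + 6 + 72) + 9 = 230/3 + 9 = 257/3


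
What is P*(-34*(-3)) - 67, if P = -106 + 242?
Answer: 13805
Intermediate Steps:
P = 136
P*(-34*(-3)) - 67 = 136*(-34*(-3)) - 67 = 136*102 - 67 = 13872 - 67 = 13805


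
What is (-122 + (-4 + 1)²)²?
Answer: 12769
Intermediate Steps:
(-122 + (-4 + 1)²)² = (-122 + (-3)²)² = (-122 + 9)² = (-113)² = 12769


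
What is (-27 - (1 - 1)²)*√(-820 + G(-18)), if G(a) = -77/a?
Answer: -9*I*√29366/2 ≈ -771.14*I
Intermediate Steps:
(-27 - (1 - 1)²)*√(-820 + G(-18)) = (-27 - (1 - 1)²)*√(-820 - 77/(-18)) = (-27 - 1*0²)*√(-820 - 77*(-1/18)) = (-27 - 1*0)*√(-820 + 77/18) = (-27 + 0)*√(-14683/18) = -9*I*√29366/2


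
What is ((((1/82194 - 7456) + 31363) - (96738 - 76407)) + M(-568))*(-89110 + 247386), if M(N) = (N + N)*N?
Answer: 4220385211403266/41097 ≈ 1.0269e+11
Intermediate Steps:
M(N) = 2*N**2 (M(N) = (2*N)*N = 2*N**2)
((((1/82194 - 7456) + 31363) - (96738 - 76407)) + M(-568))*(-89110 + 247386) = ((((1/82194 - 7456) + 31363) - (96738 - 76407)) + 2*(-568)**2)*(-89110 + 247386) = ((((1/82194 - 7456) + 31363) - 1*20331) + 2*322624)*158276 = (((-612838463/82194 + 31363) - 20331) + 645248)*158276 = ((1965011959/82194 - 20331) + 645248)*158276 = (293925745/82194 + 645248)*158276 = (53329439857/82194)*158276 = 4220385211403266/41097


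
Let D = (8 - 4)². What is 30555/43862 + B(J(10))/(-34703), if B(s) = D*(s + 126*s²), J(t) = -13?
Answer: -1982069341/217448998 ≈ -9.1151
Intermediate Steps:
D = 16 (D = 4² = 16)
B(s) = 16*s + 2016*s² (B(s) = 16*(s + 126*s²) = 16*s + 2016*s²)
30555/43862 + B(J(10))/(-34703) = 30555/43862 + (16*(-13)*(1 + 126*(-13)))/(-34703) = 30555*(1/43862) + (16*(-13)*(1 - 1638))*(-1/34703) = 4365/6266 + (16*(-13)*(-1637))*(-1/34703) = 4365/6266 + 340496*(-1/34703) = 4365/6266 - 340496/34703 = -1982069341/217448998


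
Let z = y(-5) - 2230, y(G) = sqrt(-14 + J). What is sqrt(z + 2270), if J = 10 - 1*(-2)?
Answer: sqrt(40 + I*sqrt(2)) ≈ 6.3255 + 0.1118*I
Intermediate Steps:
J = 12 (J = 10 + 2 = 12)
y(G) = I*sqrt(2) (y(G) = sqrt(-14 + 12) = sqrt(-2) = I*sqrt(2))
z = -2230 + I*sqrt(2) (z = I*sqrt(2) - 2230 = -2230 + I*sqrt(2) ≈ -2230.0 + 1.4142*I)
sqrt(z + 2270) = sqrt((-2230 + I*sqrt(2)) + 2270) = sqrt(40 + I*sqrt(2))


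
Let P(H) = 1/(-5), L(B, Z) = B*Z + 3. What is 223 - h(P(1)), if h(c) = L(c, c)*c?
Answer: 27951/125 ≈ 223.61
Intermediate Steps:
L(B, Z) = 3 + B*Z
P(H) = -⅕
h(c) = c*(3 + c²) (h(c) = (3 + c*c)*c = (3 + c²)*c = c*(3 + c²))
223 - h(P(1)) = 223 - (-1)*(3 + (-⅕)²)/5 = 223 - (-1)*(3 + 1/25)/5 = 223 - (-1)*76/(5*25) = 223 - 1*(-76/125) = 223 + 76/125 = 27951/125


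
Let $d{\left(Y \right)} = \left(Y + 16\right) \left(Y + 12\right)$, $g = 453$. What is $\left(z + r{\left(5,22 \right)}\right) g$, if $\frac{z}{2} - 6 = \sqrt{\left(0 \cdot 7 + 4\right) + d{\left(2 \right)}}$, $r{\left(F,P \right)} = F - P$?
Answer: $12231$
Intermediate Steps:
$d{\left(Y \right)} = \left(12 + Y\right) \left(16 + Y\right)$ ($d{\left(Y \right)} = \left(16 + Y\right) \left(12 + Y\right) = \left(12 + Y\right) \left(16 + Y\right)$)
$z = 44$ ($z = 12 + 2 \sqrt{\left(0 \cdot 7 + 4\right) + \left(192 + 2^{2} + 28 \cdot 2\right)} = 12 + 2 \sqrt{\left(0 + 4\right) + \left(192 + 4 + 56\right)} = 12 + 2 \sqrt{4 + 252} = 12 + 2 \sqrt{256} = 12 + 2 \cdot 16 = 12 + 32 = 44$)
$\left(z + r{\left(5,22 \right)}\right) g = \left(44 + \left(5 - 22\right)\right) 453 = \left(44 - 17\right) 453 = 27 \cdot 453 = 12231$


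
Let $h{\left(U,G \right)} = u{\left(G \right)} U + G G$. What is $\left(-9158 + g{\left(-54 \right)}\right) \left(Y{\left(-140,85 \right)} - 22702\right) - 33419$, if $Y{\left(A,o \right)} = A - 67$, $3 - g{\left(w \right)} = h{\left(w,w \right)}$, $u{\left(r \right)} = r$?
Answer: $343303764$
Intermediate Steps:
$h{\left(U,G \right)} = G^{2} + G U$ ($h{\left(U,G \right)} = G U + G G = G U + G^{2} = G^{2} + G U$)
$g{\left(w \right)} = 3 - 2 w^{2}$ ($g{\left(w \right)} = 3 - w \left(w + w\right) = 3 - w 2 w = 3 - 2 w^{2}$)
$Y{\left(A,o \right)} = -67 + A$
$\left(-9158 + g{\left(-54 \right)}\right) \left(Y{\left(-140,85 \right)} - 22702\right) - 33419 = \left(-9158 + \left(3 - 2 \left(-54\right)^{2}\right)\right) \left(\left(-67 - 140\right) - 22702\right) - 33419 = \left(-9158 + \left(3 - 5832\right)\right) \left(-207 - 22702\right) - 33419 = \left(-9158 + \left(3 - 5832\right)\right) \left(-22909\right) - 33419 = \left(-9158 - 5829\right) \left(-22909\right) - 33419 = \left(-14987\right) \left(-22909\right) - 33419 = 343337183 - 33419 = 343303764$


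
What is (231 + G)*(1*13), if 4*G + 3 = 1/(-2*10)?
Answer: 239447/80 ≈ 2993.1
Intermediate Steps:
G = -61/80 (G = -¾ + 1/(4*((-2*10))) = -¾ + (¼)/(-20) = -¾ + (¼)*(-1/20) = -¾ - 1/80 = -61/80 ≈ -0.76250)
(231 + G)*(1*13) = (231 - 61/80)*(1*13) = (18419/80)*13 = 239447/80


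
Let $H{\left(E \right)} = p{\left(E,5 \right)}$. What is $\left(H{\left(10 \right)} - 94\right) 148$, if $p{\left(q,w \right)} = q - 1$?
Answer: $-12580$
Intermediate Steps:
$p{\left(q,w \right)} = -1 + q$
$H{\left(E \right)} = -1 + E$
$\left(H{\left(10 \right)} - 94\right) 148 = \left(\left(-1 + 10\right) - 94\right) 148 = \left(9 - 94\right) 148 = \left(-85\right) 148 = -12580$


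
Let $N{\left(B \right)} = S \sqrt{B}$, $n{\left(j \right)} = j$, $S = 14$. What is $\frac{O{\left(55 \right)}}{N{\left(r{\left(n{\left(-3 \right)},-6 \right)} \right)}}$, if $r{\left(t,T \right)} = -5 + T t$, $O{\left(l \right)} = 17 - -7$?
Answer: $\frac{12 \sqrt{13}}{91} \approx 0.47546$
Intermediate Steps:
$O{\left(l \right)} = 24$ ($O{\left(l \right)} = 17 + 7 = 24$)
$N{\left(B \right)} = 14 \sqrt{B}$
$\frac{O{\left(55 \right)}}{N{\left(r{\left(n{\left(-3 \right)},-6 \right)} \right)}} = \frac{24}{14 \sqrt{-5 - -18}} = \frac{24}{14 \sqrt{-5 + 18}} = \frac{24}{14 \sqrt{13}} = 24 \frac{\sqrt{13}}{182} = \frac{12 \sqrt{13}}{91}$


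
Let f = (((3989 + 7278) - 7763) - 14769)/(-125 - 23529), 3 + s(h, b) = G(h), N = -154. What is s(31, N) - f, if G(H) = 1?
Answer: -58573/23654 ≈ -2.4762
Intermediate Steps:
s(h, b) = -2 (s(h, b) = -3 + 1 = -2)
f = 11265/23654 (f = ((11267 - 7763) - 14769)/(-23654) = (3504 - 14769)*(-1/23654) = -11265*(-1/23654) = 11265/23654 ≈ 0.47624)
s(31, N) - f = -2 - 1*11265/23654 = -2 - 11265/23654 = -58573/23654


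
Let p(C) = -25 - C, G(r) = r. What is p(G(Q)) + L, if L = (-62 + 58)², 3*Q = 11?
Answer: -38/3 ≈ -12.667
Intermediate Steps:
Q = 11/3 (Q = (⅓)*11 = 11/3 ≈ 3.6667)
L = 16 (L = (-4)² = 16)
p(G(Q)) + L = (-25 - 1*11/3) + 16 = (-25 - 11/3) + 16 = -86/3 + 16 = -38/3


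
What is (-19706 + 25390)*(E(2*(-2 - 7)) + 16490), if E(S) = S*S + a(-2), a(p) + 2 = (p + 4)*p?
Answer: 95536672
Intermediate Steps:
a(p) = -2 + p*(4 + p) (a(p) = -2 + (p + 4)*p = -2 + (4 + p)*p = -2 + p*(4 + p))
E(S) = -6 + S² (E(S) = S*S + (-2 + (-2)² + 4*(-2)) = S² + (-2 + 4 - 8) = S² - 6 = -6 + S²)
(-19706 + 25390)*(E(2*(-2 - 7)) + 16490) = (-19706 + 25390)*((-6 + (2*(-2 - 7))²) + 16490) = 5684*((-6 + (2*(-9))²) + 16490) = 5684*((-6 + (-18)²) + 16490) = 5684*((-6 + 324) + 16490) = 5684*(318 + 16490) = 5684*16808 = 95536672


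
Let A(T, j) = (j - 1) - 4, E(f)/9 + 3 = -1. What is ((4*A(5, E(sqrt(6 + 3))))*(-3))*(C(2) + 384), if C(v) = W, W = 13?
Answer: 195324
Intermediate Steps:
E(f) = -36 (E(f) = -27 + 9*(-1) = -27 - 9 = -36)
A(T, j) = -5 + j (A(T, j) = (-1 + j) - 4 = -5 + j)
C(v) = 13
((4*A(5, E(sqrt(6 + 3))))*(-3))*(C(2) + 384) = ((4*(-5 - 36))*(-3))*(13 + 384) = ((4*(-41))*(-3))*397 = -164*(-3)*397 = 492*397 = 195324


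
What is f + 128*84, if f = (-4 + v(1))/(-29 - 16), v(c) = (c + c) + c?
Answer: 483841/45 ≈ 10752.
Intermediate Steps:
v(c) = 3*c (v(c) = 2*c + c = 3*c)
f = 1/45 (f = (-4 + 3*1)/(-29 - 16) = (-4 + 3)/(-45) = -1*(-1/45) = 1/45 ≈ 0.022222)
f + 128*84 = 1/45 + 128*84 = 1/45 + 10752 = 483841/45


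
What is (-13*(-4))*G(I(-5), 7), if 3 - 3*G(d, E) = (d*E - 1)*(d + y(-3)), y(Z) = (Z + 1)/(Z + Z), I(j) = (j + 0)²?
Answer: -229060/3 ≈ -76353.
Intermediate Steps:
I(j) = j²
y(Z) = (1 + Z)/(2*Z) (y(Z) = (1 + Z)/((2*Z)) = (1 + Z)*(1/(2*Z)) = (1 + Z)/(2*Z))
G(d, E) = 1 - (-1 + E*d)*(⅓ + d)/3 (G(d, E) = 1 - (d*E - 1)*(d + (½)*(1 - 3)/(-3))/3 = 1 - (E*d - 1)*(d + (½)*(-⅓)*(-2))/3 = 1 - (-1 + E*d)*(d + ⅓)/3 = 1 - (-1 + E*d)*(⅓ + d)/3)
(-13*(-4))*G(I(-5), 7) = (-13*(-4))*(10/9 + (⅓)*(-5)² - ⅓*7*((-5)²)² - ⅑*7*(-5)²) = 52*(10/9 + (⅓)*25 - ⅓*7*25² - ⅑*7*25) = 52*(10/9 + 25/3 - ⅓*7*625 - 175/9) = 52*(10/9 + 25/3 - 4375/3 - 175/9) = 52*(-4405/3) = -229060/3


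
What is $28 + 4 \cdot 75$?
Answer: $328$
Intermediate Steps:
$28 + 4 \cdot 75 = 28 + 300 = 328$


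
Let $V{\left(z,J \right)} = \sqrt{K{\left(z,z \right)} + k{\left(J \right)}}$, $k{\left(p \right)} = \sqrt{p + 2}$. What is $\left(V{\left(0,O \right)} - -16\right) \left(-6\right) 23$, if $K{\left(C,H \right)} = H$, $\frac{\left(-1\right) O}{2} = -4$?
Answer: $-2208 - 138 \sqrt[4]{10} \approx -2453.4$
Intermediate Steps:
$O = 8$ ($O = \left(-2\right) \left(-4\right) = 8$)
$k{\left(p \right)} = \sqrt{2 + p}$
$V{\left(z,J \right)} = \sqrt{z + \sqrt{2 + J}}$
$\left(V{\left(0,O \right)} - -16\right) \left(-6\right) 23 = \left(\sqrt{0 + \sqrt{2 + 8}} - -16\right) \left(-6\right) 23 = \left(\sqrt{0 + \sqrt{10}} + 16\right) \left(-6\right) 23 = \left(\sqrt{\sqrt{10}} + 16\right) \left(-6\right) 23 = \left(\sqrt[4]{10} + 16\right) \left(-6\right) 23 = \left(16 + \sqrt[4]{10}\right) \left(-6\right) 23 = \left(-96 - 6 \sqrt[4]{10}\right) 23 = -2208 - 138 \sqrt[4]{10}$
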